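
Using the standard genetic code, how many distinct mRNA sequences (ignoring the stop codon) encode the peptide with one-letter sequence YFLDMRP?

Tyr: 2 codons.
Phe: 2 codons.
Leu: 6 codons.
Asp: 2 codons.
Met: 1 codon.
Arg: 6 codons.
Pro: 4 codons.
2 × 2 × 6 × 2 × 1 × 6 × 4 = 1152.

1152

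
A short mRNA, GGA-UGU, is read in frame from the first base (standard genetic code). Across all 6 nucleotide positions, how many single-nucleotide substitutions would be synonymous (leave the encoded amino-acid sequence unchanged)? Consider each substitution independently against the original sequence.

Codon 1 (GGA, Gly): 3 synonymous substitutions.
Codon 2 (UGU, Cys): 1 synonymous substitution.
Total: 3 + 1 = 4.

4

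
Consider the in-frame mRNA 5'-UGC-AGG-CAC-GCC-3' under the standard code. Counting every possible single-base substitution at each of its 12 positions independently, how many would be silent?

7

Codon 1 (UGC, Cys): 1 synonymous substitution.
Codon 2 (AGG, Arg): 2 synonymous substitutions.
Codon 3 (CAC, His): 1 synonymous substitution.
Codon 4 (GCC, Ala): 3 synonymous substitutions.
Total: 1 + 2 + 1 + 3 = 7.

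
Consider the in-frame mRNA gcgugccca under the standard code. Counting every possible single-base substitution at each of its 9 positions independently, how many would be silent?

Codon 1 (GCG, Ala): 3 synonymous substitutions.
Codon 2 (UGC, Cys): 1 synonymous substitution.
Codon 3 (CCA, Pro): 3 synonymous substitutions.
Total: 3 + 1 + 3 = 7.

7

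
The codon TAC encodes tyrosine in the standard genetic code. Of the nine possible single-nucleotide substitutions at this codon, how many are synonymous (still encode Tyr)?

Position 1: none → 0 synonymous.
Position 2: none → 0 synonymous.
Position 3: TAT → 1 synonymous.
Total: 0 + 0 + 1 = 1.

1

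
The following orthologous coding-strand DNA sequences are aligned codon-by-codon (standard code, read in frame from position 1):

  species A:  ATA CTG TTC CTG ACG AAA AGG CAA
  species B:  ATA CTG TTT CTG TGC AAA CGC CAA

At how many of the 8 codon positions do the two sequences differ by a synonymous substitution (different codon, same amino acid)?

Codon 1: ATA Ile / ATA Ile — identical.
Codon 2: CTG Leu / CTG Leu — identical.
Codon 3: TTC Phe / TTT Phe — synonymous.
Codon 4: CTG Leu / CTG Leu — identical.
Codon 5: ACG Thr / TGC Cys — nonsynonymous.
Codon 6: AAA Lys / AAA Lys — identical.
Codon 7: AGG Arg / CGC Arg — synonymous.
Codon 8: CAA Gln / CAA Gln — identical.
Synonymous differences: 2.

2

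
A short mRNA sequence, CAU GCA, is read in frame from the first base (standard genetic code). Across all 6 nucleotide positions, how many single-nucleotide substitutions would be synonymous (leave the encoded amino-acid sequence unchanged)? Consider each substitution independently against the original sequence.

4

Codon 1 (CAU, His): 1 synonymous substitution.
Codon 2 (GCA, Ala): 3 synonymous substitutions.
Total: 1 + 3 = 4.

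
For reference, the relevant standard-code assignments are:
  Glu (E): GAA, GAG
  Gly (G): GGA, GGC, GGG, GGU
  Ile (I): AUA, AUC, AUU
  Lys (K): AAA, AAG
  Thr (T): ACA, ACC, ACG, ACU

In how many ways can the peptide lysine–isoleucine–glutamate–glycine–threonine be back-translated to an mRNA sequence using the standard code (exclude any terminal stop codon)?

192

Lys: 2 codons.
Ile: 3 codons.
Glu: 2 codons.
Gly: 4 codons.
Thr: 4 codons.
2 × 3 × 2 × 4 × 4 = 192.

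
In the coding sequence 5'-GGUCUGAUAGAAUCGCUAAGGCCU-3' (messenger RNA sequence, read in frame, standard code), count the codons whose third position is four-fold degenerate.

Codon 1 GGU (Gly): third position 4-fold.
Codon 2 CUG (Leu): third position 4-fold.
Codon 3 AUA (Ile): third position 3-fold.
Codon 4 GAA (Glu): third position 2-fold.
Codon 5 UCG (Ser): third position 4-fold.
Codon 6 CUA (Leu): third position 4-fold.
Codon 7 AGG (Arg): third position 2-fold.
Codon 8 CCU (Pro): third position 4-fold.
Four-fold degenerate third positions: 5.

5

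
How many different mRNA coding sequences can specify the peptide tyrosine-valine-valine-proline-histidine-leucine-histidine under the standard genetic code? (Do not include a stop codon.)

3072

Tyr: 2 codons.
Val: 4 codons.
Val: 4 codons.
Pro: 4 codons.
His: 2 codons.
Leu: 6 codons.
His: 2 codons.
2 × 4 × 4 × 4 × 2 × 6 × 2 = 3072.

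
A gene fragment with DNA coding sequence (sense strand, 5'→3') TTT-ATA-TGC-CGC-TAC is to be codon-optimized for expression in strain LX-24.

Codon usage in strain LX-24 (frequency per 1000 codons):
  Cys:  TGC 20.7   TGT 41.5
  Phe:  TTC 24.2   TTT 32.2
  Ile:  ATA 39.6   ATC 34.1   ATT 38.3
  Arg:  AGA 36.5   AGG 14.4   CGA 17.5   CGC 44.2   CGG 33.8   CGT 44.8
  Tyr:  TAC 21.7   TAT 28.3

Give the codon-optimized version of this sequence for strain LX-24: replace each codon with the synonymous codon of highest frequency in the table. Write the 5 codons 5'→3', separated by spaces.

TTT ATA TGT CGT TAT

Codon 1 (Phe): best is TTT at 32.2.
Codon 2 (Ile): best is ATA at 39.6.
Codon 3 (Cys): best is TGT at 41.5.
Codon 4 (Arg): best is CGT at 44.8.
Codon 5 (Tyr): best is TAT at 28.3.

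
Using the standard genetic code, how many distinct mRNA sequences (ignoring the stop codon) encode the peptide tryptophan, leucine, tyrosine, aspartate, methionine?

Trp: 1 codon.
Leu: 6 codons.
Tyr: 2 codons.
Asp: 2 codons.
Met: 1 codon.
1 × 6 × 2 × 2 × 1 = 24.

24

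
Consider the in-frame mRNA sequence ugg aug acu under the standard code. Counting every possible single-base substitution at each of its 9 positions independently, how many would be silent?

Codon 1 (UGG, Trp): 0 synonymous substitutions.
Codon 2 (AUG, Met): 0 synonymous substitutions.
Codon 3 (ACU, Thr): 3 synonymous substitutions.
Total: 0 + 0 + 3 = 3.

3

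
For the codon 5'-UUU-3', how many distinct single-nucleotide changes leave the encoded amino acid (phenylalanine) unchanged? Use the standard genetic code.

Position 1: none → 0 synonymous.
Position 2: none → 0 synonymous.
Position 3: UUC → 1 synonymous.
Total: 0 + 0 + 1 = 1.

1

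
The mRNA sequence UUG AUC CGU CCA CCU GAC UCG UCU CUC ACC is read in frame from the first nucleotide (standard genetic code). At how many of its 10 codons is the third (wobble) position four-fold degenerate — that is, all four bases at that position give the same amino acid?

7

Codon 1 UUG (Leu): third position 2-fold.
Codon 2 AUC (Ile): third position 3-fold.
Codon 3 CGU (Arg): third position 4-fold.
Codon 4 CCA (Pro): third position 4-fold.
Codon 5 CCU (Pro): third position 4-fold.
Codon 6 GAC (Asp): third position 2-fold.
Codon 7 UCG (Ser): third position 4-fold.
Codon 8 UCU (Ser): third position 4-fold.
Codon 9 CUC (Leu): third position 4-fold.
Codon 10 ACC (Thr): third position 4-fold.
Four-fold degenerate third positions: 7.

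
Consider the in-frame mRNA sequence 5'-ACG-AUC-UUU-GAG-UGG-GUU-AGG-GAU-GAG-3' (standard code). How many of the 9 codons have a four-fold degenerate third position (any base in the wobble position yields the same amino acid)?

2

Codon 1 ACG (Thr): third position 4-fold.
Codon 2 AUC (Ile): third position 3-fold.
Codon 3 UUU (Phe): third position 2-fold.
Codon 4 GAG (Glu): third position 2-fold.
Codon 5 UGG (Trp): third position 1-fold.
Codon 6 GUU (Val): third position 4-fold.
Codon 7 AGG (Arg): third position 2-fold.
Codon 8 GAU (Asp): third position 2-fold.
Codon 9 GAG (Glu): third position 2-fold.
Four-fold degenerate third positions: 2.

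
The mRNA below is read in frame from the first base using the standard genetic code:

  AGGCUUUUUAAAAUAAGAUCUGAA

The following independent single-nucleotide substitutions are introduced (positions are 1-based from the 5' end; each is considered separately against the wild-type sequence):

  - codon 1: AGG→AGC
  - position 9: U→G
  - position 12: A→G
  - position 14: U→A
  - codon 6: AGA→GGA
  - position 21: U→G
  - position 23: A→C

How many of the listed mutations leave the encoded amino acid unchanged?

Codon 1: AGG (Arg) → AGC (Ser) — missense.
Codon 3: UUU (Phe) → UUG (Leu) — missense.
Codon 4: AAA (Lys) → AAG (Lys) — synonymous.
Codon 5: AUA (Ile) → AAA (Lys) — missense.
Codon 6: AGA (Arg) → GGA (Gly) — missense.
Codon 7: UCU (Ser) → UCG (Ser) — synonymous.
Codon 8: GAA (Glu) → GCA (Ala) — missense.
Synonymous: 2 of 7.

2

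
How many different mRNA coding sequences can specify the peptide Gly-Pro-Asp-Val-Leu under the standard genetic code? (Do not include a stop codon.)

Gly: 4 codons.
Pro: 4 codons.
Asp: 2 codons.
Val: 4 codons.
Leu: 6 codons.
4 × 4 × 2 × 4 × 6 = 768.

768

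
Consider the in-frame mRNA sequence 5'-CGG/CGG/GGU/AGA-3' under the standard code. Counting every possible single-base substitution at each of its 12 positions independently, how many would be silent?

Codon 1 (CGG, Arg): 4 synonymous substitutions.
Codon 2 (CGG, Arg): 4 synonymous substitutions.
Codon 3 (GGU, Gly): 3 synonymous substitutions.
Codon 4 (AGA, Arg): 2 synonymous substitutions.
Total: 4 + 4 + 3 + 2 = 13.

13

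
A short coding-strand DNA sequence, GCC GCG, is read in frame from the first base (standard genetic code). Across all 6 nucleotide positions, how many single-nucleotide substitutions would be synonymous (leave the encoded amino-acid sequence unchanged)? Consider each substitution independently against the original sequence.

Codon 1 (GCC, Ala): 3 synonymous substitutions.
Codon 2 (GCG, Ala): 3 synonymous substitutions.
Total: 3 + 3 = 6.

6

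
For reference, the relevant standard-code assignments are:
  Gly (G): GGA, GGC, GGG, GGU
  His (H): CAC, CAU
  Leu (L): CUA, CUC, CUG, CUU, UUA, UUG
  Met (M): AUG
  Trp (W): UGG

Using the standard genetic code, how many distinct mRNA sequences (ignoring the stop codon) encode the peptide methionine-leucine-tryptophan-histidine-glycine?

48

Met: 1 codon.
Leu: 6 codons.
Trp: 1 codon.
His: 2 codons.
Gly: 4 codons.
1 × 6 × 1 × 2 × 4 = 48.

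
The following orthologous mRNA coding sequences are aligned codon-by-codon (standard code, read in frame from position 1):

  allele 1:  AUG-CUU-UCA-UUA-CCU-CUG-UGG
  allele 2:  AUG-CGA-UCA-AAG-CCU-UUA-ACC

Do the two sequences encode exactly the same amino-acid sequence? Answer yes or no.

no

Codon 1: AUG Met / AUG Met — identical.
Codon 2: CUU Leu / CGA Arg — nonsynonymous.
Codon 3: UCA Ser / UCA Ser — identical.
Codon 4: UUA Leu / AAG Lys — nonsynonymous.
Codon 5: CCU Pro / CCU Pro — identical.
Codon 6: CUG Leu / UUA Leu — synonymous.
Codon 7: UGG Trp / ACC Thr — nonsynonymous.
Nonsynonymous differences: 3 → different protein.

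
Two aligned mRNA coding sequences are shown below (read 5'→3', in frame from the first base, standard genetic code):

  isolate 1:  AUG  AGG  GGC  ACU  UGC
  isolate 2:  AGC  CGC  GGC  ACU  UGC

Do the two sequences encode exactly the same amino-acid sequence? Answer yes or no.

no

Codon 1: AUG Met / AGC Ser — nonsynonymous.
Codon 2: AGG Arg / CGC Arg — synonymous.
Codon 3: GGC Gly / GGC Gly — identical.
Codon 4: ACU Thr / ACU Thr — identical.
Codon 5: UGC Cys / UGC Cys — identical.
Nonsynonymous differences: 1 → different protein.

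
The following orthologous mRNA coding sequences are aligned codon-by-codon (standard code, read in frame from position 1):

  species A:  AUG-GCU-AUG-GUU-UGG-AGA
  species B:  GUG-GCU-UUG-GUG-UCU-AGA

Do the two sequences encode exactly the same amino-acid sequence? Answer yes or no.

no

Codon 1: AUG Met / GUG Val — nonsynonymous.
Codon 2: GCU Ala / GCU Ala — identical.
Codon 3: AUG Met / UUG Leu — nonsynonymous.
Codon 4: GUU Val / GUG Val — synonymous.
Codon 5: UGG Trp / UCU Ser — nonsynonymous.
Codon 6: AGA Arg / AGA Arg — identical.
Nonsynonymous differences: 3 → different protein.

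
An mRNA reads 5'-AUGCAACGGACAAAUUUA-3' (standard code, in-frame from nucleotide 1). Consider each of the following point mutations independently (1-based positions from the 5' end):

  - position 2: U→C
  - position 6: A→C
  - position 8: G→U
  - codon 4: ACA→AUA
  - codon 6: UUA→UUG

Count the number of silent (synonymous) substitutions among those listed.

1

Codon 1: AUG (Met) → ACG (Thr) — missense.
Codon 2: CAA (Gln) → CAC (His) — missense.
Codon 3: CGG (Arg) → CUG (Leu) — missense.
Codon 4: ACA (Thr) → AUA (Ile) — missense.
Codon 6: UUA (Leu) → UUG (Leu) — synonymous.
Synonymous: 1 of 5.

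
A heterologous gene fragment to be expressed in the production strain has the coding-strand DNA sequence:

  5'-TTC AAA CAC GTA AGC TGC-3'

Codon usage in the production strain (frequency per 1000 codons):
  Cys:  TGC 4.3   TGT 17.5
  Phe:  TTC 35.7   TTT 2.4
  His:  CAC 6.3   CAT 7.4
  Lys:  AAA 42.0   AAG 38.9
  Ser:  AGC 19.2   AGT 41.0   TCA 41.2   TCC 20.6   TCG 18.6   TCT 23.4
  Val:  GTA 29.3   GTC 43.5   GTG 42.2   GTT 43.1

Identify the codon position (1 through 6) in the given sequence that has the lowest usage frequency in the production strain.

Codon 1 TTC (Phe): 35.7 per 1000.
Codon 2 AAA (Lys): 42.0 per 1000.
Codon 3 CAC (His): 6.3 per 1000.
Codon 4 GTA (Val): 29.3 per 1000.
Codon 5 AGC (Ser): 19.2 per 1000.
Codon 6 TGC (Cys): 4.3 per 1000.
Lowest frequency is 4.3 at codon 6.

6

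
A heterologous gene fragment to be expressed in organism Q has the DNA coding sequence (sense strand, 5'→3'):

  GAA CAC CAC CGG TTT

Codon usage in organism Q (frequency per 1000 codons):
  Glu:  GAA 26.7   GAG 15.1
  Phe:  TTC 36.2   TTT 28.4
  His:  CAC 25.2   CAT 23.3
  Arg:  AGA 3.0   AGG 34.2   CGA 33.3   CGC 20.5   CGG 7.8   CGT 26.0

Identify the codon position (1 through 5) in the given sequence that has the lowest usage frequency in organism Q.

Codon 1 GAA (Glu): 26.7 per 1000.
Codon 2 CAC (His): 25.2 per 1000.
Codon 3 CAC (His): 25.2 per 1000.
Codon 4 CGG (Arg): 7.8 per 1000.
Codon 5 TTT (Phe): 28.4 per 1000.
Lowest frequency is 7.8 at codon 4.

4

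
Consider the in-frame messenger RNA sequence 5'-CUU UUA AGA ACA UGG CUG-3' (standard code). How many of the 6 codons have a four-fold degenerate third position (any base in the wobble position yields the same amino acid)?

Codon 1 CUU (Leu): third position 4-fold.
Codon 2 UUA (Leu): third position 2-fold.
Codon 3 AGA (Arg): third position 2-fold.
Codon 4 ACA (Thr): third position 4-fold.
Codon 5 UGG (Trp): third position 1-fold.
Codon 6 CUG (Leu): third position 4-fold.
Four-fold degenerate third positions: 3.

3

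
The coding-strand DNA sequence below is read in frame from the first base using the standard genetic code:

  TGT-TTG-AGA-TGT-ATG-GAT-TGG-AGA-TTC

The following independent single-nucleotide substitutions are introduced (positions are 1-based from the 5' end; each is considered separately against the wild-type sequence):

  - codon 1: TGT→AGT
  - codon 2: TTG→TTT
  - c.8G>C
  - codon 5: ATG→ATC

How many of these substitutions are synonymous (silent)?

Codon 1: TGT (Cys) → AGT (Ser) — missense.
Codon 2: TTG (Leu) → TTT (Phe) — missense.
Codon 3: AGA (Arg) → ACA (Thr) — missense.
Codon 5: ATG (Met) → ATC (Ile) — missense.
Synonymous: 0 of 4.

0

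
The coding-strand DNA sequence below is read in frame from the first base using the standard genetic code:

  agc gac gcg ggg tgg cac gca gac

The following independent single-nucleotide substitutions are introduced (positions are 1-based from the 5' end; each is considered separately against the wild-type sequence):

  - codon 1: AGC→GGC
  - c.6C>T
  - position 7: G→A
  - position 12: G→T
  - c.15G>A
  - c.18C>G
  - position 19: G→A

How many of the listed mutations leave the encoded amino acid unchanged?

2

Codon 1: AGC (Ser) → GGC (Gly) — missense.
Codon 2: GAC (Asp) → GAT (Asp) — synonymous.
Codon 3: GCG (Ala) → ACG (Thr) — missense.
Codon 4: GGG (Gly) → GGT (Gly) — synonymous.
Codon 5: TGG (Trp) → TGA (Stop) — nonsense.
Codon 6: CAC (His) → CAG (Gln) — missense.
Codon 7: GCA (Ala) → ACA (Thr) — missense.
Synonymous: 2 of 7.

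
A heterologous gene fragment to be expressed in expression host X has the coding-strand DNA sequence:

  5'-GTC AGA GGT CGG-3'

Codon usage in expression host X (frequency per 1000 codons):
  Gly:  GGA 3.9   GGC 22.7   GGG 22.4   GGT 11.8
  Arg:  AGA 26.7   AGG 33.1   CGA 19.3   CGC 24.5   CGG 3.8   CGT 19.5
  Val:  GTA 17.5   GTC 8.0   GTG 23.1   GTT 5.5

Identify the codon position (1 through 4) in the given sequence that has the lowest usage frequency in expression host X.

4

Codon 1 GTC (Val): 8.0 per 1000.
Codon 2 AGA (Arg): 26.7 per 1000.
Codon 3 GGT (Gly): 11.8 per 1000.
Codon 4 CGG (Arg): 3.8 per 1000.
Lowest frequency is 3.8 at codon 4.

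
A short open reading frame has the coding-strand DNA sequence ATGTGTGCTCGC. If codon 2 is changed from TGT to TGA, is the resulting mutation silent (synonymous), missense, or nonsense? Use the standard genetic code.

Position 6 falls in codon 2: TGT → Cys.
After the substitution the codon is TGA → Stop.
The new codon is a stop codon, so this is a nonsense mutation.

nonsense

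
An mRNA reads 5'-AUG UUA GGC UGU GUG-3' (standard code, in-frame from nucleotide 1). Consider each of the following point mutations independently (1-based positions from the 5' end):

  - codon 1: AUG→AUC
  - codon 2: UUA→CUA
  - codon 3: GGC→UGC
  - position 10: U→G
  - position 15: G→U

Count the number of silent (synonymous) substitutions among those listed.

Codon 1: AUG (Met) → AUC (Ile) — missense.
Codon 2: UUA (Leu) → CUA (Leu) — synonymous.
Codon 3: GGC (Gly) → UGC (Cys) — missense.
Codon 4: UGU (Cys) → GGU (Gly) — missense.
Codon 5: GUG (Val) → GUU (Val) — synonymous.
Synonymous: 2 of 5.

2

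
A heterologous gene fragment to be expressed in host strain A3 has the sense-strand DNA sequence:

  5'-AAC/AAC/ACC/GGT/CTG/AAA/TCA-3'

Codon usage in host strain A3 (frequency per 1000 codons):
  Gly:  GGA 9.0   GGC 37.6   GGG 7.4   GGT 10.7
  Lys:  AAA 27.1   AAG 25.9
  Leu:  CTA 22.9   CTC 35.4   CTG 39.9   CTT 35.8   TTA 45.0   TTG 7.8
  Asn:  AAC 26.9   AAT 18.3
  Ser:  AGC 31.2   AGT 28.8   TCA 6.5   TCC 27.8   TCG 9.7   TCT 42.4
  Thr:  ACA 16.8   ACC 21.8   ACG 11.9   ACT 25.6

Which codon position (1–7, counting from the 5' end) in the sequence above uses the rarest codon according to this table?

Codon 1 AAC (Asn): 26.9 per 1000.
Codon 2 AAC (Asn): 26.9 per 1000.
Codon 3 ACC (Thr): 21.8 per 1000.
Codon 4 GGT (Gly): 10.7 per 1000.
Codon 5 CTG (Leu): 39.9 per 1000.
Codon 6 AAA (Lys): 27.1 per 1000.
Codon 7 TCA (Ser): 6.5 per 1000.
Lowest frequency is 6.5 at codon 7.

7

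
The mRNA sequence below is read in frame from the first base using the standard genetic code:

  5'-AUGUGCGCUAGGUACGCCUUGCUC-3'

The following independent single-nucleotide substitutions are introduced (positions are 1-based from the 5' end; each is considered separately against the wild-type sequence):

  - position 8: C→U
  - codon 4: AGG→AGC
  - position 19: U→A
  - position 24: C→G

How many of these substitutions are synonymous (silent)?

1

Codon 3: GCU (Ala) → GUU (Val) — missense.
Codon 4: AGG (Arg) → AGC (Ser) — missense.
Codon 7: UUG (Leu) → AUG (Met) — missense.
Codon 8: CUC (Leu) → CUG (Leu) — synonymous.
Synonymous: 1 of 4.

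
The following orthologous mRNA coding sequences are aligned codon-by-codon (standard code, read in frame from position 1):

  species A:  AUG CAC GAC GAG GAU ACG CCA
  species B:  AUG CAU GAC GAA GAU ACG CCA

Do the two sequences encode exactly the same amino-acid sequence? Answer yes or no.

Codon 1: AUG Met / AUG Met — identical.
Codon 2: CAC His / CAU His — synonymous.
Codon 3: GAC Asp / GAC Asp — identical.
Codon 4: GAG Glu / GAA Glu — synonymous.
Codon 5: GAU Asp / GAU Asp — identical.
Codon 6: ACG Thr / ACG Thr — identical.
Codon 7: CCA Pro / CCA Pro — identical.
Nonsynonymous differences: 0 → same protein.

yes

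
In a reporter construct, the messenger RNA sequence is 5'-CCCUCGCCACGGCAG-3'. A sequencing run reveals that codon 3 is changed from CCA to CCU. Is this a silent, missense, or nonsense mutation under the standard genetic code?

Position 9 falls in codon 3: CCA → Pro.
After the substitution the codon is CCU → Pro.
Both encode Pro, so the change is synonymous.

silent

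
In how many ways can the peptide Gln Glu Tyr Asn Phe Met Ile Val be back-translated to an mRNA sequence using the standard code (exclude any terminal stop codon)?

Gln: 2 codons.
Glu: 2 codons.
Tyr: 2 codons.
Asn: 2 codons.
Phe: 2 codons.
Met: 1 codon.
Ile: 3 codons.
Val: 4 codons.
2 × 2 × 2 × 2 × 2 × 1 × 3 × 4 = 384.

384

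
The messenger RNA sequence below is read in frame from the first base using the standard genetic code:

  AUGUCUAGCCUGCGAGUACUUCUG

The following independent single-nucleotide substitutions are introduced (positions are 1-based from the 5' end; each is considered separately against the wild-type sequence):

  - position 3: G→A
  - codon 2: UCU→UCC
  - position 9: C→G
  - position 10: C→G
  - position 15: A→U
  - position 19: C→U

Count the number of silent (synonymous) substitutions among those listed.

2

Codon 1: AUG (Met) → AUA (Ile) — missense.
Codon 2: UCU (Ser) → UCC (Ser) — synonymous.
Codon 3: AGC (Ser) → AGG (Arg) — missense.
Codon 4: CUG (Leu) → GUG (Val) — missense.
Codon 5: CGA (Arg) → CGU (Arg) — synonymous.
Codon 7: CUU (Leu) → UUU (Phe) — missense.
Synonymous: 2 of 6.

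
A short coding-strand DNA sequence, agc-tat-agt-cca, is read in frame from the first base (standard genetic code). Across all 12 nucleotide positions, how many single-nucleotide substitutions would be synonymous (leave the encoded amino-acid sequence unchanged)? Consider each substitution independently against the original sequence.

6

Codon 1 (AGC, Ser): 1 synonymous substitution.
Codon 2 (TAT, Tyr): 1 synonymous substitution.
Codon 3 (AGT, Ser): 1 synonymous substitution.
Codon 4 (CCA, Pro): 3 synonymous substitutions.
Total: 1 + 1 + 1 + 3 = 6.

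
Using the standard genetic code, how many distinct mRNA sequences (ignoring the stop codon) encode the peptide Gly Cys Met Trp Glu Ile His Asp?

192

Gly: 4 codons.
Cys: 2 codons.
Met: 1 codon.
Trp: 1 codon.
Glu: 2 codons.
Ile: 3 codons.
His: 2 codons.
Asp: 2 codons.
4 × 2 × 1 × 1 × 2 × 3 × 2 × 2 = 192.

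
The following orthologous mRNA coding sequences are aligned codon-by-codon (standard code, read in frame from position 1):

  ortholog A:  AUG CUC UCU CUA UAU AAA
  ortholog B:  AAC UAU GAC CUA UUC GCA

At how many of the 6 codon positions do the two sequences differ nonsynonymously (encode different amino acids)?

Codon 1: AUG Met / AAC Asn — nonsynonymous.
Codon 2: CUC Leu / UAU Tyr — nonsynonymous.
Codon 3: UCU Ser / GAC Asp — nonsynonymous.
Codon 4: CUA Leu / CUA Leu — identical.
Codon 5: UAU Tyr / UUC Phe — nonsynonymous.
Codon 6: AAA Lys / GCA Ala — nonsynonymous.
Nonsynonymous differences: 5.

5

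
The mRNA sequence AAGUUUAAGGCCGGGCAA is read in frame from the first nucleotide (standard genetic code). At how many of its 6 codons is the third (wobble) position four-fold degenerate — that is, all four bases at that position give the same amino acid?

2

Codon 1 AAG (Lys): third position 2-fold.
Codon 2 UUU (Phe): third position 2-fold.
Codon 3 AAG (Lys): third position 2-fold.
Codon 4 GCC (Ala): third position 4-fold.
Codon 5 GGG (Gly): third position 4-fold.
Codon 6 CAA (Gln): third position 2-fold.
Four-fold degenerate third positions: 2.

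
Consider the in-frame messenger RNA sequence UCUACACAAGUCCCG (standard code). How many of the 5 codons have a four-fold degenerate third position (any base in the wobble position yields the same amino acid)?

4

Codon 1 UCU (Ser): third position 4-fold.
Codon 2 ACA (Thr): third position 4-fold.
Codon 3 CAA (Gln): third position 2-fold.
Codon 4 GUC (Val): third position 4-fold.
Codon 5 CCG (Pro): third position 4-fold.
Four-fold degenerate third positions: 4.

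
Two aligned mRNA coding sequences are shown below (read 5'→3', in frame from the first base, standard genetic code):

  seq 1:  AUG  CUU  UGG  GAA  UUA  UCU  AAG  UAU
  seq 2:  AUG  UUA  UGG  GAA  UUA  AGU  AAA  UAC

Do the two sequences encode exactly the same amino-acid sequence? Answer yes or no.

Codon 1: AUG Met / AUG Met — identical.
Codon 2: CUU Leu / UUA Leu — synonymous.
Codon 3: UGG Trp / UGG Trp — identical.
Codon 4: GAA Glu / GAA Glu — identical.
Codon 5: UUA Leu / UUA Leu — identical.
Codon 6: UCU Ser / AGU Ser — synonymous.
Codon 7: AAG Lys / AAA Lys — synonymous.
Codon 8: UAU Tyr / UAC Tyr — synonymous.
Nonsynonymous differences: 0 → same protein.

yes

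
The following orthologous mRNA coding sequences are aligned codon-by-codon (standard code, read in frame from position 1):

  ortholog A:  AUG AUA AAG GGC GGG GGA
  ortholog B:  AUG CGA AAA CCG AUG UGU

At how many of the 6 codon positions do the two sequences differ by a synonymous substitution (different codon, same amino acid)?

1

Codon 1: AUG Met / AUG Met — identical.
Codon 2: AUA Ile / CGA Arg — nonsynonymous.
Codon 3: AAG Lys / AAA Lys — synonymous.
Codon 4: GGC Gly / CCG Pro — nonsynonymous.
Codon 5: GGG Gly / AUG Met — nonsynonymous.
Codon 6: GGA Gly / UGU Cys — nonsynonymous.
Synonymous differences: 1.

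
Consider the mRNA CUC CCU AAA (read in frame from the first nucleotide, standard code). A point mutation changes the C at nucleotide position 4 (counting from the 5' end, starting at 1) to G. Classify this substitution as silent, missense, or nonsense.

Position 4 falls in codon 2: CCU → Pro.
After the substitution the codon is GCU → Ala.
Pro ≠ Ala, so this is a missense mutation.

missense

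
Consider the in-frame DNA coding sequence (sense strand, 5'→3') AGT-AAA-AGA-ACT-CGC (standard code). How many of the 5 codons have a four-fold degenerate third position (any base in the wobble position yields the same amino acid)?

Codon 1 AGT (Ser): third position 2-fold.
Codon 2 AAA (Lys): third position 2-fold.
Codon 3 AGA (Arg): third position 2-fold.
Codon 4 ACT (Thr): third position 4-fold.
Codon 5 CGC (Arg): third position 4-fold.
Four-fold degenerate third positions: 2.

2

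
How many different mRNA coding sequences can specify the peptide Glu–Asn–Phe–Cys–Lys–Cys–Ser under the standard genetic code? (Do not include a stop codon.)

Glu: 2 codons.
Asn: 2 codons.
Phe: 2 codons.
Cys: 2 codons.
Lys: 2 codons.
Cys: 2 codons.
Ser: 6 codons.
2 × 2 × 2 × 2 × 2 × 2 × 6 = 384.

384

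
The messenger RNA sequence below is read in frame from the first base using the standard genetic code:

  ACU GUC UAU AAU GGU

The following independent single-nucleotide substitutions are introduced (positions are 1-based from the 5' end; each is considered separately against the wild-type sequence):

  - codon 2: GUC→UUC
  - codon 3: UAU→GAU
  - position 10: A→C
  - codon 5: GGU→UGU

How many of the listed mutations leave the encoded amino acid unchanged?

0

Codon 2: GUC (Val) → UUC (Phe) — missense.
Codon 3: UAU (Tyr) → GAU (Asp) — missense.
Codon 4: AAU (Asn) → CAU (His) — missense.
Codon 5: GGU (Gly) → UGU (Cys) — missense.
Synonymous: 0 of 4.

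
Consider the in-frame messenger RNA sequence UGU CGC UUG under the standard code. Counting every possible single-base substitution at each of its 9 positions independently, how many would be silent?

6

Codon 1 (UGU, Cys): 1 synonymous substitution.
Codon 2 (CGC, Arg): 3 synonymous substitutions.
Codon 3 (UUG, Leu): 2 synonymous substitutions.
Total: 1 + 3 + 2 = 6.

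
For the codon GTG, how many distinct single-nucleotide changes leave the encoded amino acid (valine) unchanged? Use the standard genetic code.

Position 1: none → 0 synonymous.
Position 2: none → 0 synonymous.
Position 3: GTT, GTC, GTA → 3 synonymous.
Total: 0 + 0 + 3 = 3.

3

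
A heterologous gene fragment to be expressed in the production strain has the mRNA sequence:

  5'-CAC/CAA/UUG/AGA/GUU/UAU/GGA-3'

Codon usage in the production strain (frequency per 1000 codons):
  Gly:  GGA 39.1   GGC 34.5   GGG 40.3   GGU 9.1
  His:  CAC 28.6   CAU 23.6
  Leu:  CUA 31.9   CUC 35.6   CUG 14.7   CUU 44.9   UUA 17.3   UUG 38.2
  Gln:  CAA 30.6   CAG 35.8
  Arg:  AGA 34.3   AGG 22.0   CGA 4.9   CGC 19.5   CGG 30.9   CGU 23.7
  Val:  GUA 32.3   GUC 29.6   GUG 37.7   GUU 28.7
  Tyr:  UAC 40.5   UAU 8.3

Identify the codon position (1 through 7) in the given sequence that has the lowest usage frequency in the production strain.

Codon 1 CAC (His): 28.6 per 1000.
Codon 2 CAA (Gln): 30.6 per 1000.
Codon 3 UUG (Leu): 38.2 per 1000.
Codon 4 AGA (Arg): 34.3 per 1000.
Codon 5 GUU (Val): 28.7 per 1000.
Codon 6 UAU (Tyr): 8.3 per 1000.
Codon 7 GGA (Gly): 39.1 per 1000.
Lowest frequency is 8.3 at codon 6.

6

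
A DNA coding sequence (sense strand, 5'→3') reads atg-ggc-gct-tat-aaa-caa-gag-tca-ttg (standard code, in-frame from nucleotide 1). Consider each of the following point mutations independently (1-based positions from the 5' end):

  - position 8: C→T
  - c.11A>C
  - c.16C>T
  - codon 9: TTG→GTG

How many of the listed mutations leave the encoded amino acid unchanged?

0

Codon 3: GCT (Ala) → GTT (Val) — missense.
Codon 4: TAT (Tyr) → TCT (Ser) — missense.
Codon 6: CAA (Gln) → TAA (Stop) — nonsense.
Codon 9: TTG (Leu) → GTG (Val) — missense.
Synonymous: 0 of 4.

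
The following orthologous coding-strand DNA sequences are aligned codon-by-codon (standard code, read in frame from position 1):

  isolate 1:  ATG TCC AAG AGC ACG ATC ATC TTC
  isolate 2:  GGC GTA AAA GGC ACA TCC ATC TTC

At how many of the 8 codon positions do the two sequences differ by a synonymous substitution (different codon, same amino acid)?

2

Codon 1: ATG Met / GGC Gly — nonsynonymous.
Codon 2: TCC Ser / GTA Val — nonsynonymous.
Codon 3: AAG Lys / AAA Lys — synonymous.
Codon 4: AGC Ser / GGC Gly — nonsynonymous.
Codon 5: ACG Thr / ACA Thr — synonymous.
Codon 6: ATC Ile / TCC Ser — nonsynonymous.
Codon 7: ATC Ile / ATC Ile — identical.
Codon 8: TTC Phe / TTC Phe — identical.
Synonymous differences: 2.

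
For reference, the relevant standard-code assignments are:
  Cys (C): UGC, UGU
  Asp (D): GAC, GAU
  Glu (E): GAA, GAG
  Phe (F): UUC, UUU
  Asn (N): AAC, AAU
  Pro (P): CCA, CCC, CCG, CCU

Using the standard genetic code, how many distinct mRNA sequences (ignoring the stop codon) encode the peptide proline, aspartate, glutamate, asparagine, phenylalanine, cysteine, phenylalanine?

Pro: 4 codons.
Asp: 2 codons.
Glu: 2 codons.
Asn: 2 codons.
Phe: 2 codons.
Cys: 2 codons.
Phe: 2 codons.
4 × 2 × 2 × 2 × 2 × 2 × 2 = 256.

256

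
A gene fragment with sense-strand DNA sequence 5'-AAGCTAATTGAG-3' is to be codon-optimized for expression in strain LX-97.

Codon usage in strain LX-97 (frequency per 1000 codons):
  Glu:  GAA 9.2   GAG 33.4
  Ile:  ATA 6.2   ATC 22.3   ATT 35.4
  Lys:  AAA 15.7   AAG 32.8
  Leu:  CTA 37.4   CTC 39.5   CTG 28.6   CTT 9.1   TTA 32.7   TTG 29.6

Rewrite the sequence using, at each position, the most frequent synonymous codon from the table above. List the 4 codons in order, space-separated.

Codon 1 (Lys): best is AAG at 32.8.
Codon 2 (Leu): best is CTC at 39.5.
Codon 3 (Ile): best is ATT at 35.4.
Codon 4 (Glu): best is GAG at 33.4.

AAG CTC ATT GAG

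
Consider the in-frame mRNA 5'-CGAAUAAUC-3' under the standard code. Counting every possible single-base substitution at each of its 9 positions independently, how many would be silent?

8

Codon 1 (CGA, Arg): 4 synonymous substitutions.
Codon 2 (AUA, Ile): 2 synonymous substitutions.
Codon 3 (AUC, Ile): 2 synonymous substitutions.
Total: 4 + 2 + 2 = 8.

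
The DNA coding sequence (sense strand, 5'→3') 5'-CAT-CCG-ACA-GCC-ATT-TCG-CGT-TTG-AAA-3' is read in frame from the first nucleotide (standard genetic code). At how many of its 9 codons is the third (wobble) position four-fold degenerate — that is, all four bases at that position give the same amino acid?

Codon 1 CAT (His): third position 2-fold.
Codon 2 CCG (Pro): third position 4-fold.
Codon 3 ACA (Thr): third position 4-fold.
Codon 4 GCC (Ala): third position 4-fold.
Codon 5 ATT (Ile): third position 3-fold.
Codon 6 TCG (Ser): third position 4-fold.
Codon 7 CGT (Arg): third position 4-fold.
Codon 8 TTG (Leu): third position 2-fold.
Codon 9 AAA (Lys): third position 2-fold.
Four-fold degenerate third positions: 5.

5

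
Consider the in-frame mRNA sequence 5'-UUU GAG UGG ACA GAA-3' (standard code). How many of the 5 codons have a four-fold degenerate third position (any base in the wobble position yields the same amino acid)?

Codon 1 UUU (Phe): third position 2-fold.
Codon 2 GAG (Glu): third position 2-fold.
Codon 3 UGG (Trp): third position 1-fold.
Codon 4 ACA (Thr): third position 4-fold.
Codon 5 GAA (Glu): third position 2-fold.
Four-fold degenerate third positions: 1.

1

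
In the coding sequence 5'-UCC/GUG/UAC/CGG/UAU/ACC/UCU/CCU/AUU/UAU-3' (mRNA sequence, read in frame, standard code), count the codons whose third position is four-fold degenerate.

Codon 1 UCC (Ser): third position 4-fold.
Codon 2 GUG (Val): third position 4-fold.
Codon 3 UAC (Tyr): third position 2-fold.
Codon 4 CGG (Arg): third position 4-fold.
Codon 5 UAU (Tyr): third position 2-fold.
Codon 6 ACC (Thr): third position 4-fold.
Codon 7 UCU (Ser): third position 4-fold.
Codon 8 CCU (Pro): third position 4-fold.
Codon 9 AUU (Ile): third position 3-fold.
Codon 10 UAU (Tyr): third position 2-fold.
Four-fold degenerate third positions: 6.

6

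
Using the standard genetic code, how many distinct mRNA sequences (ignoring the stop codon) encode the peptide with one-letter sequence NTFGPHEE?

2048

Asn: 2 codons.
Thr: 4 codons.
Phe: 2 codons.
Gly: 4 codons.
Pro: 4 codons.
His: 2 codons.
Glu: 2 codons.
Glu: 2 codons.
2 × 4 × 2 × 4 × 4 × 2 × 2 × 2 = 2048.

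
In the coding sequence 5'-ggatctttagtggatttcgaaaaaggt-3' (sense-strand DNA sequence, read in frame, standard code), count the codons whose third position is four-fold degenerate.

Codon 1 GGA (Gly): third position 4-fold.
Codon 2 TCT (Ser): third position 4-fold.
Codon 3 TTA (Leu): third position 2-fold.
Codon 4 GTG (Val): third position 4-fold.
Codon 5 GAT (Asp): third position 2-fold.
Codon 6 TTC (Phe): third position 2-fold.
Codon 7 GAA (Glu): third position 2-fold.
Codon 8 AAA (Lys): third position 2-fold.
Codon 9 GGT (Gly): third position 4-fold.
Four-fold degenerate third positions: 4.

4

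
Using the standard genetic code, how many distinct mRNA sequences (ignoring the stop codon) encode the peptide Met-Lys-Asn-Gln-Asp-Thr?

64

Met: 1 codon.
Lys: 2 codons.
Asn: 2 codons.
Gln: 2 codons.
Asp: 2 codons.
Thr: 4 codons.
1 × 2 × 2 × 2 × 2 × 4 = 64.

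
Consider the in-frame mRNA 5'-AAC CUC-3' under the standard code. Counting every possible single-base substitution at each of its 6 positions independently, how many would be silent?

Codon 1 (AAC, Asn): 1 synonymous substitution.
Codon 2 (CUC, Leu): 3 synonymous substitutions.
Total: 1 + 3 = 4.

4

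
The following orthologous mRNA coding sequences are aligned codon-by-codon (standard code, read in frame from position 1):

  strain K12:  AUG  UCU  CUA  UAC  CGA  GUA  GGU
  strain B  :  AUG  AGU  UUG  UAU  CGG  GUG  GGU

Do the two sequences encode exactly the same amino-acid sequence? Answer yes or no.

yes

Codon 1: AUG Met / AUG Met — identical.
Codon 2: UCU Ser / AGU Ser — synonymous.
Codon 3: CUA Leu / UUG Leu — synonymous.
Codon 4: UAC Tyr / UAU Tyr — synonymous.
Codon 5: CGA Arg / CGG Arg — synonymous.
Codon 6: GUA Val / GUG Val — synonymous.
Codon 7: GGU Gly / GGU Gly — identical.
Nonsynonymous differences: 0 → same protein.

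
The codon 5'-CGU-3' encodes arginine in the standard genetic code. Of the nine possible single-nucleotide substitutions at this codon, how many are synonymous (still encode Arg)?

3

Position 1: none → 0 synonymous.
Position 2: none → 0 synonymous.
Position 3: CGC, CGA, CGG → 3 synonymous.
Total: 0 + 0 + 3 = 3.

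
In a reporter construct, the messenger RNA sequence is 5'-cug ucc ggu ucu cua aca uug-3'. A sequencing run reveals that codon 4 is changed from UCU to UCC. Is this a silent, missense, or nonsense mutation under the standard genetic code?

silent

Position 12 falls in codon 4: UCU → Ser.
After the substitution the codon is UCC → Ser.
Both encode Ser, so the change is synonymous.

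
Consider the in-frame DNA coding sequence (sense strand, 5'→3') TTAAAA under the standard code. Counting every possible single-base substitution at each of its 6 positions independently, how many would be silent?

3

Codon 1 (TTA, Leu): 2 synonymous substitutions.
Codon 2 (AAA, Lys): 1 synonymous substitution.
Total: 2 + 1 = 3.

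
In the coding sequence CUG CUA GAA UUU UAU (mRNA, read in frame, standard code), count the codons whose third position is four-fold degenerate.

Codon 1 CUG (Leu): third position 4-fold.
Codon 2 CUA (Leu): third position 4-fold.
Codon 3 GAA (Glu): third position 2-fold.
Codon 4 UUU (Phe): third position 2-fold.
Codon 5 UAU (Tyr): third position 2-fold.
Four-fold degenerate third positions: 2.

2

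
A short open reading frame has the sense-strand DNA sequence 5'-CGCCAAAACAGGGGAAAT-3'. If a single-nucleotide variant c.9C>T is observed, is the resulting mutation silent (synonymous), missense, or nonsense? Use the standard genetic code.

Position 9 falls in codon 3: AAC → Asn.
After the substitution the codon is AAT → Asn.
Both encode Asn, so the change is synonymous.

silent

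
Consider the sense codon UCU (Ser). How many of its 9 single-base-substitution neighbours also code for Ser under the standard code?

3

Position 1: none → 0 synonymous.
Position 2: none → 0 synonymous.
Position 3: UCC, UCA, UCG → 3 synonymous.
Total: 0 + 0 + 3 = 3.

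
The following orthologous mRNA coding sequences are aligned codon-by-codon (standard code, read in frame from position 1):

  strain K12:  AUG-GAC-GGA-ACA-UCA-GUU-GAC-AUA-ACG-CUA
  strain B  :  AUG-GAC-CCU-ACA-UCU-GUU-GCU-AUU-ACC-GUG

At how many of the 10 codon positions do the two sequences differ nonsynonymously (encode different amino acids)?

3

Codon 1: AUG Met / AUG Met — identical.
Codon 2: GAC Asp / GAC Asp — identical.
Codon 3: GGA Gly / CCU Pro — nonsynonymous.
Codon 4: ACA Thr / ACA Thr — identical.
Codon 5: UCA Ser / UCU Ser — synonymous.
Codon 6: GUU Val / GUU Val — identical.
Codon 7: GAC Asp / GCU Ala — nonsynonymous.
Codon 8: AUA Ile / AUU Ile — synonymous.
Codon 9: ACG Thr / ACC Thr — synonymous.
Codon 10: CUA Leu / GUG Val — nonsynonymous.
Nonsynonymous differences: 3.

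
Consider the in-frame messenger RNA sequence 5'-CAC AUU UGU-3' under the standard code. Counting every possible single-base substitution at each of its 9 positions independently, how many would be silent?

4

Codon 1 (CAC, His): 1 synonymous substitution.
Codon 2 (AUU, Ile): 2 synonymous substitutions.
Codon 3 (UGU, Cys): 1 synonymous substitution.
Total: 1 + 2 + 1 = 4.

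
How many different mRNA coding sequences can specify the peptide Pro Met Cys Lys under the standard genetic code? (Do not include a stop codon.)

16

Pro: 4 codons.
Met: 1 codon.
Cys: 2 codons.
Lys: 2 codons.
4 × 1 × 2 × 2 = 16.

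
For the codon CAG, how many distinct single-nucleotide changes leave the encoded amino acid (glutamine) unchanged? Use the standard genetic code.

Position 1: none → 0 synonymous.
Position 2: none → 0 synonymous.
Position 3: CAA → 1 synonymous.
Total: 0 + 0 + 1 = 1.

1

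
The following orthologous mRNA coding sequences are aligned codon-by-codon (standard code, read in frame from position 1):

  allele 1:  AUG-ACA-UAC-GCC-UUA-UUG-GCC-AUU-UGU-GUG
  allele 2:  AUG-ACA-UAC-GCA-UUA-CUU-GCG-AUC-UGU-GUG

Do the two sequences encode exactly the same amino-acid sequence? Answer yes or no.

yes

Codon 1: AUG Met / AUG Met — identical.
Codon 2: ACA Thr / ACA Thr — identical.
Codon 3: UAC Tyr / UAC Tyr — identical.
Codon 4: GCC Ala / GCA Ala — synonymous.
Codon 5: UUA Leu / UUA Leu — identical.
Codon 6: UUG Leu / CUU Leu — synonymous.
Codon 7: GCC Ala / GCG Ala — synonymous.
Codon 8: AUU Ile / AUC Ile — synonymous.
Codon 9: UGU Cys / UGU Cys — identical.
Codon 10: GUG Val / GUG Val — identical.
Nonsynonymous differences: 0 → same protein.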